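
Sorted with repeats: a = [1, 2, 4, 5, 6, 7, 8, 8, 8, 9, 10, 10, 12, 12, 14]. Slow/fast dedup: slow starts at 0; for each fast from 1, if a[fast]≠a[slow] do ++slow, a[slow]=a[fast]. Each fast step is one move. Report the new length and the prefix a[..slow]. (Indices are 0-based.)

length 11; prefix = [1, 2, 4, 5, 6, 7, 8, 9, 10, 12, 14]

slow=0 fast=1: a[fast]=2≠a[slow]=1 write a[1]=2, slow++,fast++
slow=1 fast=2: a[fast]=4≠a[slow]=2 write a[2]=4, slow++,fast++
slow=2 fast=3: a[fast]=5≠a[slow]=4 write a[3]=5, slow++,fast++
slow=3 fast=4: a[fast]=6≠a[slow]=5 write a[4]=6, slow++,fast++
slow=4 fast=5: a[fast]=7≠a[slow]=6 write a[5]=7, slow++,fast++
slow=5 fast=6: a[fast]=8≠a[slow]=7 write a[6]=8, slow++,fast++
slow=6 fast=7: a[fast]=8=a[slow] dup, fast++
slow=6 fast=8: a[fast]=8=a[slow] dup, fast++
slow=6 fast=9: a[fast]=9≠a[slow]=8 write a[7]=9, slow++,fast++
slow=7 fast=10: a[fast]=10≠a[slow]=9 write a[8]=10, slow++,fast++
slow=8 fast=11: a[fast]=10=a[slow] dup, fast++
slow=8 fast=12: a[fast]=12≠a[slow]=10 write a[9]=12, slow++,fast++
slow=9 fast=13: a[fast]=12=a[slow] dup, fast++
slow=9 fast=14: a[fast]=14≠a[slow]=12 write a[10]=14, slow++,fast++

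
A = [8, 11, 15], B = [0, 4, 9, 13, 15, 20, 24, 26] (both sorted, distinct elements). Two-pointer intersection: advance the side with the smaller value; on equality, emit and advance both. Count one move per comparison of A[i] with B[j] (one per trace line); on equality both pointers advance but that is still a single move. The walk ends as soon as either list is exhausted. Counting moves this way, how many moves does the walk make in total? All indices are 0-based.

[i=0,j=0] 8>0 → j++
[i=0,j=1] 8>4 → j++
[i=0,j=2] 8<9 → i++
[i=1,j=2] 11>9 → j++
[i=1,j=3] 11<13 → i++
[i=2,j=3] 15>13 → j++
[i=2,j=4] 15==15 emit → i++,j++

7 moves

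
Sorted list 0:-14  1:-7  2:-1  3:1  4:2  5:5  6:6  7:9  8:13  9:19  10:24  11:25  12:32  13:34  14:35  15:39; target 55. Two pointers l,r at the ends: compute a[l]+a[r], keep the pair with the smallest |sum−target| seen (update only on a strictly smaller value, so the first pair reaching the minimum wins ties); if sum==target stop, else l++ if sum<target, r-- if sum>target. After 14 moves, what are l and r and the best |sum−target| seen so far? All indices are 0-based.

[0,15] -14+39=25 d=30 * → l++
[1,15] -7+39=32 d=23 * → l++
[2,15] -1+39=38 d=17 * → l++
[3,15] 1+39=40 d=15 * → l++
[4,15] 2+39=41 d=14 * → l++
[5,15] 5+39=44 d=11 * → l++
[6,15] 6+39=45 d=10 * → l++
[7,15] 9+39=48 d=7 * → l++
[8,15] 13+39=52 d=3 * → l++
[9,15] 19+39=58 d=3 → r--
[9,14] 19+35=54 d=1 * → l++
[10,14] 24+35=59 d=4 → r--
[10,13] 24+34=58 d=3 → r--
[10,12] 24+32=56 d=1 → r--

l=10, r=11, best |Δ|=1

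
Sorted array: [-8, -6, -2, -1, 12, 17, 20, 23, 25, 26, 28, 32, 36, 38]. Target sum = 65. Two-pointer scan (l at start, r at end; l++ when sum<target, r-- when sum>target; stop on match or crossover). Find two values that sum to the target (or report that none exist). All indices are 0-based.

no pair

[0,13] -8+38=30 <65 → l++
[1,13] -6+38=32 <65 → l++
[2,13] -2+38=36 <65 → l++
[3,13] -1+38=37 <65 → l++
[4,13] 12+38=50 <65 → l++
[5,13] 17+38=55 <65 → l++
[6,13] 20+38=58 <65 → l++
[7,13] 23+38=61 <65 → l++
[8,13] 25+38=63 <65 → l++
[9,13] 26+38=64 <65 → l++
[10,13] 28+38=66 >65 → r--
[10,12] 28+36=64 <65 → l++
[11,12] 32+36=68 >65 → r--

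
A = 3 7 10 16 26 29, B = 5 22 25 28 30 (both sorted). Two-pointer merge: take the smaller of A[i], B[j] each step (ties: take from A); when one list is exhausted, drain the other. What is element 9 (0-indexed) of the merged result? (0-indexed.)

[i=0,j=0] A[i]=3<=B[j]=5 take 3 → i++
[i=1,j=0] A[i]=7>B[j]=5 take 5 → j++
[i=1,j=1] A[i]=7<=B[j]=22 take 7 → i++
[i=2,j=1] A[i]=10<=B[j]=22 take 10 → i++
[i=3,j=1] A[i]=16<=B[j]=22 take 16 → i++
[i=4,j=1] A[i]=26>B[j]=22 take 22 → j++
[i=4,j=2] A[i]=26>B[j]=25 take 25 → j++
[i=4,j=3] A[i]=26<=B[j]=28 take 26 → i++
[i=5,j=3] A[i]=29>B[j]=28 take 28 → j++
[i=5,j=4] A[i]=29<=B[j]=30 take 29 → i++
[i=6,j=4] A done, take B[j]=30 → j++

merged[9] = 29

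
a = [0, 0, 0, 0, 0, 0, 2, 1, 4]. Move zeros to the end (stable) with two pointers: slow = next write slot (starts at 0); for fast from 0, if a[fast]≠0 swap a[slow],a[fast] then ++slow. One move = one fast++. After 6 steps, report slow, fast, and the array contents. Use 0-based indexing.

slow=0, fast=6, a=[0, 0, 0, 0, 0, 0, 2, 1, 4]

(s=0,f=0) a[fast]=0 → fast++
(s=0,f=1) a[fast]=0 → fast++
(s=0,f=2) a[fast]=0 → fast++
(s=0,f=3) a[fast]=0 → fast++
(s=0,f=4) a[fast]=0 → fast++
(s=0,f=5) a[fast]=0 → fast++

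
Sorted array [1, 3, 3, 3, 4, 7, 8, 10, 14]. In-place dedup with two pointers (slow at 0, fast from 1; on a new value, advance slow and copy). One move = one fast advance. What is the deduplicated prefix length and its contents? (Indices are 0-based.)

length 7; prefix = [1, 3, 4, 7, 8, 10, 14]

slow=0 fast=1: a[fast]=3≠a[slow]=1 write a[1]=3, slow++,fast++
slow=1 fast=2: a[fast]=3=a[slow] dup, fast++
slow=1 fast=3: a[fast]=3=a[slow] dup, fast++
slow=1 fast=4: a[fast]=4≠a[slow]=3 write a[2]=4, slow++,fast++
slow=2 fast=5: a[fast]=7≠a[slow]=4 write a[3]=7, slow++,fast++
slow=3 fast=6: a[fast]=8≠a[slow]=7 write a[4]=8, slow++,fast++
slow=4 fast=7: a[fast]=10≠a[slow]=8 write a[5]=10, slow++,fast++
slow=5 fast=8: a[fast]=14≠a[slow]=10 write a[6]=14, slow++,fast++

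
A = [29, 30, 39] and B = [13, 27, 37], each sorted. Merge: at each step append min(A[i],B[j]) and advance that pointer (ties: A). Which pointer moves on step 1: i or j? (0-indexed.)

[i=0,j=0] A[i]=29>B[j]=13 take 13 → j++

j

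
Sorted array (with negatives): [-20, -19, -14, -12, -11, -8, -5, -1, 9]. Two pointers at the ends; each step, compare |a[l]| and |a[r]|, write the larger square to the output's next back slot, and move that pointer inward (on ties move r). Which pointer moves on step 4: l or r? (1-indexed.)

l

[1,9] |-20|>|9| out[9]=400 → l++
[2,9] |-19|>|9| out[8]=361 → l++
[3,9] |-14|>|9| out[7]=196 → l++
[4,9] |-12|>|9| out[6]=144 → l++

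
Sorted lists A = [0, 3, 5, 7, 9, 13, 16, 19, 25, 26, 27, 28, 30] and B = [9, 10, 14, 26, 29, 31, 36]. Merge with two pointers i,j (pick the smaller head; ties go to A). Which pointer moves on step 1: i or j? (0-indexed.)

i

[i=0,j=0] A[i]=0<=B[j]=9 take 0 → i++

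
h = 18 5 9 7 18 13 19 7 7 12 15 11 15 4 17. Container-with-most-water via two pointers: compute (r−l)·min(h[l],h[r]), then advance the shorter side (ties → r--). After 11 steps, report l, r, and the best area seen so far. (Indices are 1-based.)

l=1 r=15: min(18,17)*14=238 best=238 *, r--
l=1 r=14: min(18,4)*13=52 best=238, r--
l=1 r=13: min(18,15)*12=180 best=238, r--
l=1 r=12: min(18,11)*11=121 best=238, r--
l=1 r=11: min(18,15)*10=150 best=238, r--
l=1 r=10: min(18,12)*9=108 best=238, r--
l=1 r=9: min(18,7)*8=56 best=238, r--
l=1 r=8: min(18,7)*7=49 best=238, r--
l=1 r=7: min(18,19)*6=108 best=238, l++
l=2 r=7: min(5,19)*5=25 best=238, l++
l=3 r=7: min(9,19)*4=36 best=238, l++

l=4, r=7, best area=238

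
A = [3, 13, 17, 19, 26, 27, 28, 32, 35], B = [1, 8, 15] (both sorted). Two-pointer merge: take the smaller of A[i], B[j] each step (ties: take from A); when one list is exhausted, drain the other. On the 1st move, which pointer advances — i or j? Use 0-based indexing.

i=0 j=0: A[i]=3>B[j]=1 take 1, j++

j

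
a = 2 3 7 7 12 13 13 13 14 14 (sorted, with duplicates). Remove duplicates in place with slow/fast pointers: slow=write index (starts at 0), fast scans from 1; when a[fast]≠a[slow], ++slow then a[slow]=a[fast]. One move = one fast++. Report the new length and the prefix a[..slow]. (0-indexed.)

length 6; prefix = [2, 3, 7, 12, 13, 14]

slow=0 fast=1: a[fast]=3≠a[slow]=2 write a[1]=3, slow++,fast++
slow=1 fast=2: a[fast]=7≠a[slow]=3 write a[2]=7, slow++,fast++
slow=2 fast=3: a[fast]=7=a[slow] dup, fast++
slow=2 fast=4: a[fast]=12≠a[slow]=7 write a[3]=12, slow++,fast++
slow=3 fast=5: a[fast]=13≠a[slow]=12 write a[4]=13, slow++,fast++
slow=4 fast=6: a[fast]=13=a[slow] dup, fast++
slow=4 fast=7: a[fast]=13=a[slow] dup, fast++
slow=4 fast=8: a[fast]=14≠a[slow]=13 write a[5]=14, slow++,fast++
slow=5 fast=9: a[fast]=14=a[slow] dup, fast++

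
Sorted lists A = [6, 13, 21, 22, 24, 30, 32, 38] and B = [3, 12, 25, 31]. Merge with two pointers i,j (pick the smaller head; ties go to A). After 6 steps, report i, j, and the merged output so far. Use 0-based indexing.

i=4, j=2, merged so far=[3, 6, 12, 13, 21, 22]

[i=0,j=0] A[i]=6>B[j]=3 take 3 → j++
[i=0,j=1] A[i]=6<=B[j]=12 take 6 → i++
[i=1,j=1] A[i]=13>B[j]=12 take 12 → j++
[i=1,j=2] A[i]=13<=B[j]=25 take 13 → i++
[i=2,j=2] A[i]=21<=B[j]=25 take 21 → i++
[i=3,j=2] A[i]=22<=B[j]=25 take 22 → i++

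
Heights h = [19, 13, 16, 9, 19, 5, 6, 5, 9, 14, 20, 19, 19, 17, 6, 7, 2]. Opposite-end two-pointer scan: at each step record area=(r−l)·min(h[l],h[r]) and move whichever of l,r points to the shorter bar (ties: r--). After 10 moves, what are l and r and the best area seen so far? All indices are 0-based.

l=0 r=16: min(19,2)*16=32 best=32 *, r--
l=0 r=15: min(19,7)*15=105 best=105 *, r--
l=0 r=14: min(19,6)*14=84 best=105, r--
l=0 r=13: min(19,17)*13=221 best=221 *, r--
l=0 r=12: min(19,19)*12=228 best=228 *, r--
l=0 r=11: min(19,19)*11=209 best=228, r--
l=0 r=10: min(19,20)*10=190 best=228, l++
l=1 r=10: min(13,20)*9=117 best=228, l++
l=2 r=10: min(16,20)*8=128 best=228, l++
l=3 r=10: min(9,20)*7=63 best=228, l++

l=4, r=10, best area=228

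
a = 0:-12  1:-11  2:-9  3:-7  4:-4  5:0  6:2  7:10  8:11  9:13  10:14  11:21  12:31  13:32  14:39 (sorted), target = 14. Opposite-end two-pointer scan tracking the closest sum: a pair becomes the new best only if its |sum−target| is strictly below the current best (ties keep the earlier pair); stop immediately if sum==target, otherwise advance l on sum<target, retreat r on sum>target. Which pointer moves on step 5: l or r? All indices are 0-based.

l

l=0 r=14: -12+39=27 d=13 *, r--
l=0 r=13: -12+32=20 d=6 *, r--
l=0 r=12: -12+31=19 d=5 *, r--
l=0 r=11: -12+21=9 d=5, l++
l=1 r=11: -11+21=10 d=4 *, l++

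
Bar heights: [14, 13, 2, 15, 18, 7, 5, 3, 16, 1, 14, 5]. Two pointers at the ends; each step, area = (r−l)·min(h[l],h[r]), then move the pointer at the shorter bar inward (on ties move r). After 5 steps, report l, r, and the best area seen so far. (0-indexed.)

l=2, r=8, best area=140

l=0 r=11: min(14,5)*11=55 best=55 *, r--
l=0 r=10: min(14,14)*10=140 best=140 *, r--
l=0 r=9: min(14,1)*9=9 best=140, r--
l=0 r=8: min(14,16)*8=112 best=140, l++
l=1 r=8: min(13,16)*7=91 best=140, l++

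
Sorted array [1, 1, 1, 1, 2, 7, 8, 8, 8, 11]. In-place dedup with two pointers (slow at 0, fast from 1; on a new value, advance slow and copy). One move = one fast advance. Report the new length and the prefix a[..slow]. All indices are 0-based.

(s=0,f=1) a[fast]=1=a[slow] dup → fast++
(s=0,f=2) a[fast]=1=a[slow] dup → fast++
(s=0,f=3) a[fast]=1=a[slow] dup → fast++
(s=0,f=4) a[fast]=2≠a[slow]=1 write a[1]=2 → slow++,fast++
(s=1,f=5) a[fast]=7≠a[slow]=2 write a[2]=7 → slow++,fast++
(s=2,f=6) a[fast]=8≠a[slow]=7 write a[3]=8 → slow++,fast++
(s=3,f=7) a[fast]=8=a[slow] dup → fast++
(s=3,f=8) a[fast]=8=a[slow] dup → fast++
(s=3,f=9) a[fast]=11≠a[slow]=8 write a[4]=11 → slow++,fast++

length 5; prefix = [1, 2, 7, 8, 11]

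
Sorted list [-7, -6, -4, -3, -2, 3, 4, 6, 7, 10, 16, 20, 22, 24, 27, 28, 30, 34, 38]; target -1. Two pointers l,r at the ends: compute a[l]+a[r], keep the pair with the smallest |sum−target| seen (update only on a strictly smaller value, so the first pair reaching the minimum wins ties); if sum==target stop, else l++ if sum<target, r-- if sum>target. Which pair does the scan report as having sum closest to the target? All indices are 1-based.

[1,19] -7+38=31 d=32 * → r--
[1,18] -7+34=27 d=28 * → r--
[1,17] -7+30=23 d=24 * → r--
[1,16] -7+28=21 d=22 * → r--
[1,15] -7+27=20 d=21 * → r--
[1,14] -7+24=17 d=18 * → r--
[1,13] -7+22=15 d=16 * → r--
[1,12] -7+20=13 d=14 * → r--
[1,11] -7+16=9 d=10 * → r--
[1,10] -7+10=3 d=4 * → r--
[1,9] -7+7=0 d=1 * → r--
[1,8] -7+6=-1 d=0 * → stop

pair (-7, 6) with sum -1 (|Δ|=0)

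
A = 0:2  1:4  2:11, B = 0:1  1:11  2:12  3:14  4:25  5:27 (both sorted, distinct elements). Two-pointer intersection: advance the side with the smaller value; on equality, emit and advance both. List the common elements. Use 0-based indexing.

[i=0,j=0] 2>1 → j++
[i=0,j=1] 2<11 → i++
[i=1,j=1] 4<11 → i++
[i=2,j=1] 11==11 emit → i++,j++

intersection = [11]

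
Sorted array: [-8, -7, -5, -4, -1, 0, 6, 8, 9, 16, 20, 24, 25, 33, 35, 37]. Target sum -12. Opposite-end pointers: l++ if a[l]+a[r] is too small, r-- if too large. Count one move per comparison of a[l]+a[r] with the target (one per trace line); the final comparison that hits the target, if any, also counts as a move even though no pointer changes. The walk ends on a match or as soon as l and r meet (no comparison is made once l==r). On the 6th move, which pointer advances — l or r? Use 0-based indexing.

r

[0,15] -8+37=29 >-12 → r--
[0,14] -8+35=27 >-12 → r--
[0,13] -8+33=25 >-12 → r--
[0,12] -8+25=17 >-12 → r--
[0,11] -8+24=16 >-12 → r--
[0,10] -8+20=12 >-12 → r--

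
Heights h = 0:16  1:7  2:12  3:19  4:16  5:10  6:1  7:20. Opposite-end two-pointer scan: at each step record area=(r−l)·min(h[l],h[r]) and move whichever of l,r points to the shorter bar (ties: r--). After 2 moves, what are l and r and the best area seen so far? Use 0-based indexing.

[0,7] min(16,20)*7=112 best=112 * → l++
[1,7] min(7,20)*6=42 best=112 → l++

l=2, r=7, best area=112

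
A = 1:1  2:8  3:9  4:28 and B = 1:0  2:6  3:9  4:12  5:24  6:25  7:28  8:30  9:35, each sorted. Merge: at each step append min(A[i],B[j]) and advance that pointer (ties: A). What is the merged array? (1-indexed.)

[0, 1, 6, 8, 9, 9, 12, 24, 25, 28, 28, 30, 35]

[i=1,j=1] A[i]=1>B[j]=0 take 0 → j++
[i=1,j=2] A[i]=1<=B[j]=6 take 1 → i++
[i=2,j=2] A[i]=8>B[j]=6 take 6 → j++
[i=2,j=3] A[i]=8<=B[j]=9 take 8 → i++
[i=3,j=3] A[i]=9<=B[j]=9 take 9 → i++
[i=4,j=3] A[i]=28>B[j]=9 take 9 → j++
[i=4,j=4] A[i]=28>B[j]=12 take 12 → j++
[i=4,j=5] A[i]=28>B[j]=24 take 24 → j++
[i=4,j=6] A[i]=28>B[j]=25 take 25 → j++
[i=4,j=7] A[i]=28<=B[j]=28 take 28 → i++
[i=5,j=7] A done, take B[j]=28 → j++
[i=5,j=8] A done, take B[j]=30 → j++
[i=5,j=9] A done, take B[j]=35 → j++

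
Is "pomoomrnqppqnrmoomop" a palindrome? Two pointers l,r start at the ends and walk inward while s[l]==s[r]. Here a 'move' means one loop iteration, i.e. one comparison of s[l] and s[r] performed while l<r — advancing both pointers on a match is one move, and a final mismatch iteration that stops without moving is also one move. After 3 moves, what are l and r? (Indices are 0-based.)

[0,19] 'p'=='p' → l++,r--
[1,18] 'o'=='o' → l++,r--
[2,17] 'm'=='m' → l++,r--

l=3, r=16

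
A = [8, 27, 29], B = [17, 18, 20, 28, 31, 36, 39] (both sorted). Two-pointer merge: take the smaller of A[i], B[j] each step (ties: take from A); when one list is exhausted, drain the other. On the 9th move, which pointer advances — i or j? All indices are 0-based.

j

i=0 j=0: A[i]=8<=B[j]=17 take 8, i++
i=1 j=0: A[i]=27>B[j]=17 take 17, j++
i=1 j=1: A[i]=27>B[j]=18 take 18, j++
i=1 j=2: A[i]=27>B[j]=20 take 20, j++
i=1 j=3: A[i]=27<=B[j]=28 take 27, i++
i=2 j=3: A[i]=29>B[j]=28 take 28, j++
i=2 j=4: A[i]=29<=B[j]=31 take 29, i++
i=3 j=4: A done, take B[j]=31, j++
i=3 j=5: A done, take B[j]=36, j++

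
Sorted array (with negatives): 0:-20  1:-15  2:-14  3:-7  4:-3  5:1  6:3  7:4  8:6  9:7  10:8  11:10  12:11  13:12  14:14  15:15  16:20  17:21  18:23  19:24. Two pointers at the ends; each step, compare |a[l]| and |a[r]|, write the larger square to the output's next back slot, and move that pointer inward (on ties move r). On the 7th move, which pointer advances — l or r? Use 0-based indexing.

l=0 r=19: |-20|<=|24| out[19]=576, r--
l=0 r=18: |-20|<=|23| out[18]=529, r--
l=0 r=17: |-20|<=|21| out[17]=441, r--
l=0 r=16: |-20|<=|20| out[16]=400, r--
l=0 r=15: |-20|>|15| out[15]=400, l++
l=1 r=15: |-15|<=|15| out[14]=225, r--
l=1 r=14: |-15|>|14| out[13]=225, l++

l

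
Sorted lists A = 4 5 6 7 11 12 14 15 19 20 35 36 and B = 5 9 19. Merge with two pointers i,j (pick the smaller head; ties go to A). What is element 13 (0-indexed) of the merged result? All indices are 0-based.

[i=0,j=0] A[i]=4<=B[j]=5 take 4 → i++
[i=1,j=0] A[i]=5<=B[j]=5 take 5 → i++
[i=2,j=0] A[i]=6>B[j]=5 take 5 → j++
[i=2,j=1] A[i]=6<=B[j]=9 take 6 → i++
[i=3,j=1] A[i]=7<=B[j]=9 take 7 → i++
[i=4,j=1] A[i]=11>B[j]=9 take 9 → j++
[i=4,j=2] A[i]=11<=B[j]=19 take 11 → i++
[i=5,j=2] A[i]=12<=B[j]=19 take 12 → i++
[i=6,j=2] A[i]=14<=B[j]=19 take 14 → i++
[i=7,j=2] A[i]=15<=B[j]=19 take 15 → i++
[i=8,j=2] A[i]=19<=B[j]=19 take 19 → i++
[i=9,j=2] A[i]=20>B[j]=19 take 19 → j++
[i=9,j=3] B done, take A[i]=20 → i++
[i=10,j=3] B done, take A[i]=35 → i++
[i=11,j=3] B done, take A[i]=36 → i++

merged[13] = 35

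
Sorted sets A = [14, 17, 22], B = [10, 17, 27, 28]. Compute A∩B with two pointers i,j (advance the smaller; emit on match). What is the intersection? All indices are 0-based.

i=0 j=0: 14>10, j++
i=0 j=1: 14<17, i++
i=1 j=1: 17==17 emit, i++,j++
i=2 j=2: 22<27, i++

intersection = [17]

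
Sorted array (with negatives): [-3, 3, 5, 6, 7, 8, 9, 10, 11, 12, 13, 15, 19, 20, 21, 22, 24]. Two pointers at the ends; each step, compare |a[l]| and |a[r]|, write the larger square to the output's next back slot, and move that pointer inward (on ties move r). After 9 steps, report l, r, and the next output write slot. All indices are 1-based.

l=1, r=8, next write slot=8

[1,17] |-3|<=|24| out[17]=576 → r--
[1,16] |-3|<=|22| out[16]=484 → r--
[1,15] |-3|<=|21| out[15]=441 → r--
[1,14] |-3|<=|20| out[14]=400 → r--
[1,13] |-3|<=|19| out[13]=361 → r--
[1,12] |-3|<=|15| out[12]=225 → r--
[1,11] |-3|<=|13| out[11]=169 → r--
[1,10] |-3|<=|12| out[10]=144 → r--
[1,9] |-3|<=|11| out[9]=121 → r--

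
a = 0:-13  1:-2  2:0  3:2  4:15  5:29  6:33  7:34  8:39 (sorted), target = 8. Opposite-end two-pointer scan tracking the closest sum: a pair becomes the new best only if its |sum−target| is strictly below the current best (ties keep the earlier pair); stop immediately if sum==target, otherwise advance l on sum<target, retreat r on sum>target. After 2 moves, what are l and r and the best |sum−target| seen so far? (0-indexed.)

l=0, r=6, best |Δ|=13

[0,8] -13+39=26 d=18 * → r--
[0,7] -13+34=21 d=13 * → r--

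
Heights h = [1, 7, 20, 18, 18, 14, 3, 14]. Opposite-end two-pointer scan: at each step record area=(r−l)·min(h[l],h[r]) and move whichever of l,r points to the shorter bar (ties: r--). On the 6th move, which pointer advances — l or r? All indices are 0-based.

r

[0,7] min(1,14)*7=7 best=7 * → l++
[1,7] min(7,14)*6=42 best=42 * → l++
[2,7] min(20,14)*5=70 best=70 * → r--
[2,6] min(20,3)*4=12 best=70 → r--
[2,5] min(20,14)*3=42 best=70 → r--
[2,4] min(20,18)*2=36 best=70 → r--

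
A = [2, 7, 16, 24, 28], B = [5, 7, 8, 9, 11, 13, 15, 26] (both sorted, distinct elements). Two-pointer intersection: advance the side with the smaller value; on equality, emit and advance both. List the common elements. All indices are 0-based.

[i=0,j=0] 2<5 → i++
[i=1,j=0] 7>5 → j++
[i=1,j=1] 7==7 emit → i++,j++
[i=2,j=2] 16>8 → j++
[i=2,j=3] 16>9 → j++
[i=2,j=4] 16>11 → j++
[i=2,j=5] 16>13 → j++
[i=2,j=6] 16>15 → j++
[i=2,j=7] 16<26 → i++
[i=3,j=7] 24<26 → i++
[i=4,j=7] 28>26 → j++

intersection = [7]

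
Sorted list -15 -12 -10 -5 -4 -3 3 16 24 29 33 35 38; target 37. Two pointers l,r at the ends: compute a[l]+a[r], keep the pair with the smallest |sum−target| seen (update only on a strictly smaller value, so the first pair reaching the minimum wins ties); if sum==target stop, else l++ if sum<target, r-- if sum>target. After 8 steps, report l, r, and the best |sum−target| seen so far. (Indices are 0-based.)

l=6, r=10, best |Δ|=1

l=0 r=12: -15+38=23 d=14 *, l++
l=1 r=12: -12+38=26 d=11 *, l++
l=2 r=12: -10+38=28 d=9 *, l++
l=3 r=12: -5+38=33 d=4 *, l++
l=4 r=12: -4+38=34 d=3 *, l++
l=5 r=12: -3+38=35 d=2 *, l++
l=6 r=12: 3+38=41 d=4, r--
l=6 r=11: 3+35=38 d=1 *, r--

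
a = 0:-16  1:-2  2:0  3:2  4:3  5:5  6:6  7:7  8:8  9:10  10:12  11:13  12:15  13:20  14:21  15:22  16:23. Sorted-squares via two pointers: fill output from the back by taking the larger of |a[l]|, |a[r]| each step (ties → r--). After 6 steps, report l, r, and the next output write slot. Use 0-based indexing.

l=0 r=16: |-16|<=|23| out[16]=529, r--
l=0 r=15: |-16|<=|22| out[15]=484, r--
l=0 r=14: |-16|<=|21| out[14]=441, r--
l=0 r=13: |-16|<=|20| out[13]=400, r--
l=0 r=12: |-16|>|15| out[12]=256, l++
l=1 r=12: |-2|<=|15| out[11]=225, r--

l=1, r=11, next write slot=10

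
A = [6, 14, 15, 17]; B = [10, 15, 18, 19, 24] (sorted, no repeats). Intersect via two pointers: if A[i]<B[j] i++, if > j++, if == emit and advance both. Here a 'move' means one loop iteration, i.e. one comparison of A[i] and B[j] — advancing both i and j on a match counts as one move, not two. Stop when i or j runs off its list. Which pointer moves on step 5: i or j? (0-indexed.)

i

[i=0,j=0] 6<10 → i++
[i=1,j=0] 14>10 → j++
[i=1,j=1] 14<15 → i++
[i=2,j=1] 15==15 emit → i++,j++
[i=3,j=2] 17<18 → i++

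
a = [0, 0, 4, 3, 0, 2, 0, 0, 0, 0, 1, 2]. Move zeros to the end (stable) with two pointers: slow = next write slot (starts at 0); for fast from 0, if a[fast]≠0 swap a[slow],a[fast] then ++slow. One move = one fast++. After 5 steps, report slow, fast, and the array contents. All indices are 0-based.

(s=0,f=0) a[fast]=0 → fast++
(s=0,f=1) a[fast]=0 → fast++
(s=0,f=2) a[fast]=4≠0 swap→a[0]=4 → slow++,fast++
(s=1,f=3) a[fast]=3≠0 swap→a[1]=3 → slow++,fast++
(s=2,f=4) a[fast]=0 → fast++

slow=2, fast=5, a=[4, 3, 0, 0, 0, 2, 0, 0, 0, 0, 1, 2]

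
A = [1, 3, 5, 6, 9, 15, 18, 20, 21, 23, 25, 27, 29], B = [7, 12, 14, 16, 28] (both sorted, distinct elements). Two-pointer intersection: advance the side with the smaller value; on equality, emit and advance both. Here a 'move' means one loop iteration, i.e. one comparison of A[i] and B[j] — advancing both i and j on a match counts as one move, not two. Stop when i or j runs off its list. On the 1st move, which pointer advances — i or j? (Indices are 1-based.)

[i=1,j=1] 1<7 → i++

i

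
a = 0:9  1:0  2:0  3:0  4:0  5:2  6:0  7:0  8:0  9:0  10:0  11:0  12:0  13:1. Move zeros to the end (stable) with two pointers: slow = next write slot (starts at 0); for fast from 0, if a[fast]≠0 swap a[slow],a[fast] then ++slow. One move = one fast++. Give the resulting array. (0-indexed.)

(s=0,f=0) a[fast]=9≠0 swap→a[0]=9 → slow++,fast++
(s=1,f=1) a[fast]=0 → fast++
(s=1,f=2) a[fast]=0 → fast++
(s=1,f=3) a[fast]=0 → fast++
(s=1,f=4) a[fast]=0 → fast++
(s=1,f=5) a[fast]=2≠0 swap→a[1]=2 → slow++,fast++
(s=2,f=6) a[fast]=0 → fast++
(s=2,f=7) a[fast]=0 → fast++
(s=2,f=8) a[fast]=0 → fast++
(s=2,f=9) a[fast]=0 → fast++
(s=2,f=10) a[fast]=0 → fast++
(s=2,f=11) a[fast]=0 → fast++
(s=2,f=12) a[fast]=0 → fast++
(s=2,f=13) a[fast]=1≠0 swap→a[2]=1 → slow++,fast++

[9, 2, 1, 0, 0, 0, 0, 0, 0, 0, 0, 0, 0, 0]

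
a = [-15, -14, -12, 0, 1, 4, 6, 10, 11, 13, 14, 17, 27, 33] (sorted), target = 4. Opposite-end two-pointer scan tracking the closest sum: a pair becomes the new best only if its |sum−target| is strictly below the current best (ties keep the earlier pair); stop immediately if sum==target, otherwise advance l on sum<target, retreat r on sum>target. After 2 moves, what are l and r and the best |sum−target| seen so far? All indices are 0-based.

l=0, r=11, best |Δ|=8

[0,13] -15+33=18 d=14 * → r--
[0,12] -15+27=12 d=8 * → r--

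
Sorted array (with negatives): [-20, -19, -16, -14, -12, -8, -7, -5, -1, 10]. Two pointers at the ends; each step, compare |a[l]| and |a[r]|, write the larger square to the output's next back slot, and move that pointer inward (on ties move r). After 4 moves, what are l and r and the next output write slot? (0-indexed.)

[0,9] |-20|>|10| out[9]=400 → l++
[1,9] |-19|>|10| out[8]=361 → l++
[2,9] |-16|>|10| out[7]=256 → l++
[3,9] |-14|>|10| out[6]=196 → l++

l=4, r=9, next write slot=5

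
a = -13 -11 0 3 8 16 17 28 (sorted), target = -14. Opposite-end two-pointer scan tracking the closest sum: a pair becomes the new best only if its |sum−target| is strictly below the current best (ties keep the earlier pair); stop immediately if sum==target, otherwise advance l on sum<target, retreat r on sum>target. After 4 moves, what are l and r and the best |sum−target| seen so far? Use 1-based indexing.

l=1 r=8: -13+28=15 d=29 *, r--
l=1 r=7: -13+17=4 d=18 *, r--
l=1 r=6: -13+16=3 d=17 *, r--
l=1 r=5: -13+8=-5 d=9 *, r--

l=1, r=4, best |Δ|=9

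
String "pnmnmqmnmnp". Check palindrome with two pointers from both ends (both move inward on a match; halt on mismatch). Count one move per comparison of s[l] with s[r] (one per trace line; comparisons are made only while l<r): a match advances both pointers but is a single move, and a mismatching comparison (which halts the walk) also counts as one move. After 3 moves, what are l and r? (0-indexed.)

l=3, r=7

l=0 r=10: 'p'=='p', l++,r--
l=1 r=9: 'n'=='n', l++,r--
l=2 r=8: 'm'=='m', l++,r--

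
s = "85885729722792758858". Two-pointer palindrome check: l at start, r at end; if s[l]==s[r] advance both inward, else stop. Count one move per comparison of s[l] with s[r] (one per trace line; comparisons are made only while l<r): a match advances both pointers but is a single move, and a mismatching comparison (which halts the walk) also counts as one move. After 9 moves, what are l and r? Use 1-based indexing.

l=10, r=11

[1,20] '8'=='8' → l++,r--
[2,19] '5'=='5' → l++,r--
[3,18] '8'=='8' → l++,r--
[4,17] '8'=='8' → l++,r--
[5,16] '5'=='5' → l++,r--
[6,15] '7'=='7' → l++,r--
[7,14] '2'=='2' → l++,r--
[8,13] '9'=='9' → l++,r--
[9,12] '7'=='7' → l++,r--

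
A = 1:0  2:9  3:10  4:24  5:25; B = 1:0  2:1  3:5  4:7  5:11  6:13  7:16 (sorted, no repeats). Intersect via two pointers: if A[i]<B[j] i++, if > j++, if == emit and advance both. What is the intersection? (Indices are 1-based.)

intersection = [0]

[i=1,j=1] 0==0 emit → i++,j++
[i=2,j=2] 9>1 → j++
[i=2,j=3] 9>5 → j++
[i=2,j=4] 9>7 → j++
[i=2,j=5] 9<11 → i++
[i=3,j=5] 10<11 → i++
[i=4,j=5] 24>11 → j++
[i=4,j=6] 24>13 → j++
[i=4,j=7] 24>16 → j++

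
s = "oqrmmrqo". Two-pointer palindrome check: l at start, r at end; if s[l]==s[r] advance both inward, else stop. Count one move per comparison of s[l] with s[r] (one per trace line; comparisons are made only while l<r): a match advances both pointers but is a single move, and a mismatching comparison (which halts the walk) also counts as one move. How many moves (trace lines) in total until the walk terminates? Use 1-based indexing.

4 moves

[1,8] 'o'=='o' → l++,r--
[2,7] 'q'=='q' → l++,r--
[3,6] 'r'=='r' → l++,r--
[4,5] 'm'=='m' → l++,r--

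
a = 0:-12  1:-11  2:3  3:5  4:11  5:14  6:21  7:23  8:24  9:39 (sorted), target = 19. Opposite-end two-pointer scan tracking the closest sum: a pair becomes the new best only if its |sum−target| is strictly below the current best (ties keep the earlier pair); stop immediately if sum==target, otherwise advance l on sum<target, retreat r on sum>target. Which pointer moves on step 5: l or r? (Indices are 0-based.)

[0,9] -12+39=27 d=8 * → r--
[0,8] -12+24=12 d=7 * → l++
[1,8] -11+24=13 d=6 * → l++
[2,8] 3+24=27 d=8 → r--
[2,7] 3+23=26 d=7 → r--

r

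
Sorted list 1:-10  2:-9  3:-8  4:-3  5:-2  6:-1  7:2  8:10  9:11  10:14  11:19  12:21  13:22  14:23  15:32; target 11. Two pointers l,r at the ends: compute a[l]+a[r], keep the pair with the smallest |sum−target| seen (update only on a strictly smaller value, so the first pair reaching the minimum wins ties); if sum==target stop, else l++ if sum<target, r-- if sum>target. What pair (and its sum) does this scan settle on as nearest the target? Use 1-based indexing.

l=1 r=15: -10+32=22 d=11 *, r--
l=1 r=14: -10+23=13 d=2 *, r--
l=1 r=13: -10+22=12 d=1 *, r--
l=1 r=12: -10+21=11 d=0 *, stop

pair (-10, 21) with sum 11 (|Δ|=0)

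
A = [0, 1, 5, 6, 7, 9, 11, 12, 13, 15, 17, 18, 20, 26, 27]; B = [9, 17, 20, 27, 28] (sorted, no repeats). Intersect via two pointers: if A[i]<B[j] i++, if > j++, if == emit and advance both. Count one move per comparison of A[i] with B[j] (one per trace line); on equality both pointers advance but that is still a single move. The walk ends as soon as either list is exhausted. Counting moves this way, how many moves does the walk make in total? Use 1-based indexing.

15 moves

[i=1,j=1] 0<9 → i++
[i=2,j=1] 1<9 → i++
[i=3,j=1] 5<9 → i++
[i=4,j=1] 6<9 → i++
[i=5,j=1] 7<9 → i++
[i=6,j=1] 9==9 emit → i++,j++
[i=7,j=2] 11<17 → i++
[i=8,j=2] 12<17 → i++
[i=9,j=2] 13<17 → i++
[i=10,j=2] 15<17 → i++
[i=11,j=2] 17==17 emit → i++,j++
[i=12,j=3] 18<20 → i++
[i=13,j=3] 20==20 emit → i++,j++
[i=14,j=4] 26<27 → i++
[i=15,j=4] 27==27 emit → i++,j++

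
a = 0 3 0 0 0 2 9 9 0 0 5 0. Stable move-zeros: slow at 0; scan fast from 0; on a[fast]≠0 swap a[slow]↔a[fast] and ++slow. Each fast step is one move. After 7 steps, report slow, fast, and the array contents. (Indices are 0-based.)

slow=3, fast=7, a=[3, 2, 9, 0, 0, 0, 0, 9, 0, 0, 5, 0]

slow=0 fast=0: a[fast]=0, fast++
slow=0 fast=1: a[fast]=3≠0 swap→a[0]=3, slow++,fast++
slow=1 fast=2: a[fast]=0, fast++
slow=1 fast=3: a[fast]=0, fast++
slow=1 fast=4: a[fast]=0, fast++
slow=1 fast=5: a[fast]=2≠0 swap→a[1]=2, slow++,fast++
slow=2 fast=6: a[fast]=9≠0 swap→a[2]=9, slow++,fast++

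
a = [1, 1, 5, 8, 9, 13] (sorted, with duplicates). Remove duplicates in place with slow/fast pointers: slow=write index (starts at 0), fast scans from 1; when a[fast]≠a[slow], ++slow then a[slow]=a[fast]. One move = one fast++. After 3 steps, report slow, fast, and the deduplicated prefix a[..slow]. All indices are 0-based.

slow=2, fast=4, prefix=[1, 5, 8]

slow=0 fast=1: a[fast]=1=a[slow] dup, fast++
slow=0 fast=2: a[fast]=5≠a[slow]=1 write a[1]=5, slow++,fast++
slow=1 fast=3: a[fast]=8≠a[slow]=5 write a[2]=8, slow++,fast++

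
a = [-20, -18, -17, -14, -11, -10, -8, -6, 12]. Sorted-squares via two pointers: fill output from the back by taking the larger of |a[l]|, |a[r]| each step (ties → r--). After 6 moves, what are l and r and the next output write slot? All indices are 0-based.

[0,8] |-20|>|12| out[8]=400 → l++
[1,8] |-18|>|12| out[7]=324 → l++
[2,8] |-17|>|12| out[6]=289 → l++
[3,8] |-14|>|12| out[5]=196 → l++
[4,8] |-11|<=|12| out[4]=144 → r--
[4,7] |-11|>|-6| out[3]=121 → l++

l=5, r=7, next write slot=2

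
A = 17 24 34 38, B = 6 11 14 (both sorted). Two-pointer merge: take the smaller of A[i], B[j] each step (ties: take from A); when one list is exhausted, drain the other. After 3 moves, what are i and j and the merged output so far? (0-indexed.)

i=0 j=0: A[i]=17>B[j]=6 take 6, j++
i=0 j=1: A[i]=17>B[j]=11 take 11, j++
i=0 j=2: A[i]=17>B[j]=14 take 14, j++

i=0, j=3, merged so far=[6, 11, 14]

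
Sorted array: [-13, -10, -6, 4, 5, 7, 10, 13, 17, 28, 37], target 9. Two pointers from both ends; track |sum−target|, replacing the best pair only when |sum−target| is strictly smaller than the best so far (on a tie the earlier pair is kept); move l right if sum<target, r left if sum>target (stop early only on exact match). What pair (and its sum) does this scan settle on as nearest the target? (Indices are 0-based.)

l=0 r=10: -13+37=24 d=15 *, r--
l=0 r=9: -13+28=15 d=6 *, r--
l=0 r=8: -13+17=4 d=5 *, l++
l=1 r=8: -10+17=7 d=2 *, l++
l=2 r=8: -6+17=11 d=2, r--
l=2 r=7: -6+13=7 d=2, l++
l=3 r=7: 4+13=17 d=8, r--
l=3 r=6: 4+10=14 d=5, r--
l=3 r=5: 4+7=11 d=2, r--
l=3 r=4: 4+5=9 d=0 *, stop

pair (4, 5) with sum 9 (|Δ|=0)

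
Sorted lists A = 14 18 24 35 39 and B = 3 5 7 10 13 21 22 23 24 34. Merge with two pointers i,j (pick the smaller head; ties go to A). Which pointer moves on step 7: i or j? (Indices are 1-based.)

i

i=1 j=1: A[i]=14>B[j]=3 take 3, j++
i=1 j=2: A[i]=14>B[j]=5 take 5, j++
i=1 j=3: A[i]=14>B[j]=7 take 7, j++
i=1 j=4: A[i]=14>B[j]=10 take 10, j++
i=1 j=5: A[i]=14>B[j]=13 take 13, j++
i=1 j=6: A[i]=14<=B[j]=21 take 14, i++
i=2 j=6: A[i]=18<=B[j]=21 take 18, i++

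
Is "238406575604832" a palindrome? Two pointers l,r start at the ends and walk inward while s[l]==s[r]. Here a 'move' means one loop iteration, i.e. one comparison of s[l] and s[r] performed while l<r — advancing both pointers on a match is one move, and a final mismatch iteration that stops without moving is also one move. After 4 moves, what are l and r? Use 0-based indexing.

[0,14] '2'=='2' → l++,r--
[1,13] '3'=='3' → l++,r--
[2,12] '8'=='8' → l++,r--
[3,11] '4'=='4' → l++,r--

l=4, r=10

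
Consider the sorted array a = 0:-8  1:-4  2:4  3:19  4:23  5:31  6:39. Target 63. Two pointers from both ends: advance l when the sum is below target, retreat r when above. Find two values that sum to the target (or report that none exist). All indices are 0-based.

no pair

l=0 r=6: -8+39=31 <63, l++
l=1 r=6: -4+39=35 <63, l++
l=2 r=6: 4+39=43 <63, l++
l=3 r=6: 19+39=58 <63, l++
l=4 r=6: 23+39=62 <63, l++
l=5 r=6: 31+39=70 >63, r--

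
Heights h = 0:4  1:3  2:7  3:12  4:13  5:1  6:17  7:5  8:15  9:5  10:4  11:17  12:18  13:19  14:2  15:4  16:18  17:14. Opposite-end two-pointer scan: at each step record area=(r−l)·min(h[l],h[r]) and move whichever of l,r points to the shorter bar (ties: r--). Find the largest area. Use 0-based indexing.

max area = 170

l=0 r=17: min(4,14)*17=68 best=68 *, l++
l=1 r=17: min(3,14)*16=48 best=68, l++
l=2 r=17: min(7,14)*15=105 best=105 *, l++
l=3 r=17: min(12,14)*14=168 best=168 *, l++
l=4 r=17: min(13,14)*13=169 best=169 *, l++
l=5 r=17: min(1,14)*12=12 best=169, l++
l=6 r=17: min(17,14)*11=154 best=169, r--
l=6 r=16: min(17,18)*10=170 best=170 *, l++
l=7 r=16: min(5,18)*9=45 best=170, l++
l=8 r=16: min(15,18)*8=120 best=170, l++
l=9 r=16: min(5,18)*7=35 best=170, l++
l=10 r=16: min(4,18)*6=24 best=170, l++
l=11 r=16: min(17,18)*5=85 best=170, l++
l=12 r=16: min(18,18)*4=72 best=170, r--
l=12 r=15: min(18,4)*3=12 best=170, r--
l=12 r=14: min(18,2)*2=4 best=170, r--
l=12 r=13: min(18,19)*1=18 best=170, l++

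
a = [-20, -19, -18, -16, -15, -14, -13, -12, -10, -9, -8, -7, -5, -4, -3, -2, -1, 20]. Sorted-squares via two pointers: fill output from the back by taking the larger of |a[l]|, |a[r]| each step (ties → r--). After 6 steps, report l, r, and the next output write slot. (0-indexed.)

[0,17] |-20|<=|20| out[17]=400 → r--
[0,16] |-20|>|-1| out[16]=400 → l++
[1,16] |-19|>|-1| out[15]=361 → l++
[2,16] |-18|>|-1| out[14]=324 → l++
[3,16] |-16|>|-1| out[13]=256 → l++
[4,16] |-15|>|-1| out[12]=225 → l++

l=5, r=16, next write slot=11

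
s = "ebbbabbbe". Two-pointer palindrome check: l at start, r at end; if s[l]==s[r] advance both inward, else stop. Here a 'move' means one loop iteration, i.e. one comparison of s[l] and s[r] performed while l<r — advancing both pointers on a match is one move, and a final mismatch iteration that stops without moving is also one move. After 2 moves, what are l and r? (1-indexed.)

l=3, r=7

[1,9] 'e'=='e' → l++,r--
[2,8] 'b'=='b' → l++,r--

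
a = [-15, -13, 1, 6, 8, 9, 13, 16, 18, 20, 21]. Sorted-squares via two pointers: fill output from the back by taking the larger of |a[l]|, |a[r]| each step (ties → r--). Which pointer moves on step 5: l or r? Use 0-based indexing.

l

l=0 r=10: |-15|<=|21| out[10]=441, r--
l=0 r=9: |-15|<=|20| out[9]=400, r--
l=0 r=8: |-15|<=|18| out[8]=324, r--
l=0 r=7: |-15|<=|16| out[7]=256, r--
l=0 r=6: |-15|>|13| out[6]=225, l++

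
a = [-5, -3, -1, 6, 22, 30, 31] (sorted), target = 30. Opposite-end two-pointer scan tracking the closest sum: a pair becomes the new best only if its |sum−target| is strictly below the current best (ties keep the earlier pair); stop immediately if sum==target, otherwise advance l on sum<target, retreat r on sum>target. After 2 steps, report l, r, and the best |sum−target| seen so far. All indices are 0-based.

l=2, r=6, best |Δ|=2

l=0 r=6: -5+31=26 d=4 *, l++
l=1 r=6: -3+31=28 d=2 *, l++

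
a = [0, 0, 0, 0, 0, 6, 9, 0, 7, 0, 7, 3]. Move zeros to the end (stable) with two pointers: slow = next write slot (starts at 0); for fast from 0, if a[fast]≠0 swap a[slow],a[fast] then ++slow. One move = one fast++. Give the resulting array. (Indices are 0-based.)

[6, 9, 7, 7, 3, 0, 0, 0, 0, 0, 0, 0]

slow=0 fast=0: a[fast]=0, fast++
slow=0 fast=1: a[fast]=0, fast++
slow=0 fast=2: a[fast]=0, fast++
slow=0 fast=3: a[fast]=0, fast++
slow=0 fast=4: a[fast]=0, fast++
slow=0 fast=5: a[fast]=6≠0 swap→a[0]=6, slow++,fast++
slow=1 fast=6: a[fast]=9≠0 swap→a[1]=9, slow++,fast++
slow=2 fast=7: a[fast]=0, fast++
slow=2 fast=8: a[fast]=7≠0 swap→a[2]=7, slow++,fast++
slow=3 fast=9: a[fast]=0, fast++
slow=3 fast=10: a[fast]=7≠0 swap→a[3]=7, slow++,fast++
slow=4 fast=11: a[fast]=3≠0 swap→a[4]=3, slow++,fast++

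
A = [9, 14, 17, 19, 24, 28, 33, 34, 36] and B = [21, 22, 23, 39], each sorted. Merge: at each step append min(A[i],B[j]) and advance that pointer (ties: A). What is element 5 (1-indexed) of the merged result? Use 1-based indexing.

merged[5] = 21

[i=1,j=1] A[i]=9<=B[j]=21 take 9 → i++
[i=2,j=1] A[i]=14<=B[j]=21 take 14 → i++
[i=3,j=1] A[i]=17<=B[j]=21 take 17 → i++
[i=4,j=1] A[i]=19<=B[j]=21 take 19 → i++
[i=5,j=1] A[i]=24>B[j]=21 take 21 → j++
[i=5,j=2] A[i]=24>B[j]=22 take 22 → j++
[i=5,j=3] A[i]=24>B[j]=23 take 23 → j++
[i=5,j=4] A[i]=24<=B[j]=39 take 24 → i++
[i=6,j=4] A[i]=28<=B[j]=39 take 28 → i++
[i=7,j=4] A[i]=33<=B[j]=39 take 33 → i++
[i=8,j=4] A[i]=34<=B[j]=39 take 34 → i++
[i=9,j=4] A[i]=36<=B[j]=39 take 36 → i++
[i=10,j=4] A done, take B[j]=39 → j++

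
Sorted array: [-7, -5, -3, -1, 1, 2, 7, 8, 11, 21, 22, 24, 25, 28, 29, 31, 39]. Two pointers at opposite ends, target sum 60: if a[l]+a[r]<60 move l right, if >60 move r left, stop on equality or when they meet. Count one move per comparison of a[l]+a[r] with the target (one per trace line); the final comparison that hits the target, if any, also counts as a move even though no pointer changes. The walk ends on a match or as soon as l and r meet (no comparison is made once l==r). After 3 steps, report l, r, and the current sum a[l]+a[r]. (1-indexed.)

l=1 r=17: -7+39=32 <60, l++
l=2 r=17: -5+39=34 <60, l++
l=3 r=17: -3+39=36 <60, l++

l=4, r=17, sum=38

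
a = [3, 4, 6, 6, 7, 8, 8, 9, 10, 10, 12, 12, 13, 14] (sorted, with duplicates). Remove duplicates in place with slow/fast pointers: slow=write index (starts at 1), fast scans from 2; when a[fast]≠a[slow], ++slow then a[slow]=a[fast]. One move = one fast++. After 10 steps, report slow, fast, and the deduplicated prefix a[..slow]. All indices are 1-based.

(s=1,f=2) a[fast]=4≠a[slow]=3 write a[2]=4 → slow++,fast++
(s=2,f=3) a[fast]=6≠a[slow]=4 write a[3]=6 → slow++,fast++
(s=3,f=4) a[fast]=6=a[slow] dup → fast++
(s=3,f=5) a[fast]=7≠a[slow]=6 write a[4]=7 → slow++,fast++
(s=4,f=6) a[fast]=8≠a[slow]=7 write a[5]=8 → slow++,fast++
(s=5,f=7) a[fast]=8=a[slow] dup → fast++
(s=5,f=8) a[fast]=9≠a[slow]=8 write a[6]=9 → slow++,fast++
(s=6,f=9) a[fast]=10≠a[slow]=9 write a[7]=10 → slow++,fast++
(s=7,f=10) a[fast]=10=a[slow] dup → fast++
(s=7,f=11) a[fast]=12≠a[slow]=10 write a[8]=12 → slow++,fast++

slow=8, fast=12, prefix=[3, 4, 6, 7, 8, 9, 10, 12]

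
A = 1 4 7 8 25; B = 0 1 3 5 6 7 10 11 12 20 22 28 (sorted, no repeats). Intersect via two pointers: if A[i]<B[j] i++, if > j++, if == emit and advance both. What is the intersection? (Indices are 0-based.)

[i=0,j=0] 1>0 → j++
[i=0,j=1] 1==1 emit → i++,j++
[i=1,j=2] 4>3 → j++
[i=1,j=3] 4<5 → i++
[i=2,j=3] 7>5 → j++
[i=2,j=4] 7>6 → j++
[i=2,j=5] 7==7 emit → i++,j++
[i=3,j=6] 8<10 → i++
[i=4,j=6] 25>10 → j++
[i=4,j=7] 25>11 → j++
[i=4,j=8] 25>12 → j++
[i=4,j=9] 25>20 → j++
[i=4,j=10] 25>22 → j++
[i=4,j=11] 25<28 → i++

intersection = [1, 7]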